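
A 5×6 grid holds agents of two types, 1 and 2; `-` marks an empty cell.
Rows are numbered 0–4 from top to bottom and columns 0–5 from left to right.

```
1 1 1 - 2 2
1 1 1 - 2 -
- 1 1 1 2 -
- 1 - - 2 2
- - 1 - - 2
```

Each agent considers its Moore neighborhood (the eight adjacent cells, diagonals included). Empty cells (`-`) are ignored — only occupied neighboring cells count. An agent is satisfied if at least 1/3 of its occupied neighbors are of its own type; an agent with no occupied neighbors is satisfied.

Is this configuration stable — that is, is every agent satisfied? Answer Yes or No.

Yes

Row 0: (0,0)1 3/3 ✓ · (0,1)1 5/5 ✓ · (0,2)1 3/3 ✓ · (0,4)2 2/2 ✓ · (0,5)2 2/2 ✓
Row 1: (1,0)1 4/4 ✓ · (1,1)1 7/7 ✓ · (1,2)1 6/6 ✓ · (1,4)2 3/4 ✓
Row 2: (2,1)1 5/5 ✓ · (2,2)1 5/5 ✓ · (2,3)1 2/5 ✓ · (2,4)2 3/4 ✓
Row 3: (3,1)1 3/3 ✓ · (3,4)2 3/4 ✓ · (3,5)2 3/3 ✓
Row 4: (4,2)1 1/1 ✓ · (4,5)2 2/2 ✓
All meet the threshold, so the configuration is stable.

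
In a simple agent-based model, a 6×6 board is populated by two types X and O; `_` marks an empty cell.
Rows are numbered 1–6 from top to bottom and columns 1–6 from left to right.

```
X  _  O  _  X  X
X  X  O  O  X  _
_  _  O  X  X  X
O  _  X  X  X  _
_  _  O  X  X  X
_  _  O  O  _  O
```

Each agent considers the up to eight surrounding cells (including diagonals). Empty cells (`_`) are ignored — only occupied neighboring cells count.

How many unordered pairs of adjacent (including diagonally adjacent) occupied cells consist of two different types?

Scan each occupied cell's neighbors to the right and below (and the two forward diagonals) so each pair is counted once.
Row 1: X(1,1)–X(2,1)= X(1,1)–X(2,2)= O(1,3)–O(2,3)= O(1,3)–O(2,4)= O(1,3)–X(2,2)≠ X(1,5)–X(1,6)= X(1,5)–X(2,5)= X(1,5)–O(2,4)≠ X(1,6)–X(2,5)=  → 2/9 unlike.
Row 2: X(2,1)–X(2,2)= X(2,2)–O(2,3)≠ X(2,2)–O(3,3)≠ O(2,3)–O(2,4)= O(2,3)–O(3,3)= O(2,3)–X(3,4)≠ O(2,4)–X(2,5)≠ O(2,4)–X(3,4)≠ O(2,4)–X(3,5)≠ O(2,4)–O(3,3)= X(2,5)–X(3,5)= X(2,5)–X(3,6)= X(2,5)–X(3,4)=  → 6/13 unlike.
Row 3: O(3,3)–X(3,4)≠ O(3,3)–X(4,3)≠ O(3,3)–X(4,4)≠ X(3,4)–X(3,5)= X(3,4)–X(4,4)= X(3,4)–X(4,5)= X(3,4)–X(4,3)= X(3,5)–X(3,6)= X(3,5)–X(4,5)= X(3,5)–X(4,4)= X(3,6)–X(4,5)=  → 3/11 unlike.
Row 4: X(4,3)–X(4,4)= X(4,3)–O(5,3)≠ X(4,3)–X(5,4)= X(4,4)–X(4,5)= X(4,4)–X(5,4)= X(4,4)–X(5,5)= X(4,4)–O(5,3)≠ X(4,5)–X(5,5)= X(4,5)–X(5,6)= X(4,5)–X(5,4)=  → 2/10 unlike.
Row 5: O(5,3)–X(5,4)≠ O(5,3)–O(6,3)= O(5,3)–O(6,4)= X(5,4)–X(5,5)= X(5,4)–O(6,4)≠ X(5,4)–O(6,3)≠ X(5,5)–X(5,6)= X(5,5)–O(6,6)≠ X(5,5)–O(6,4)≠ X(5,6)–O(6,6)≠  → 6/10 unlike.
Row 6: O(6,3)–O(6,4)=  → 0/1 unlike.
Total adjacent occupied pairs: 54; unlike-type pairs: 19.

19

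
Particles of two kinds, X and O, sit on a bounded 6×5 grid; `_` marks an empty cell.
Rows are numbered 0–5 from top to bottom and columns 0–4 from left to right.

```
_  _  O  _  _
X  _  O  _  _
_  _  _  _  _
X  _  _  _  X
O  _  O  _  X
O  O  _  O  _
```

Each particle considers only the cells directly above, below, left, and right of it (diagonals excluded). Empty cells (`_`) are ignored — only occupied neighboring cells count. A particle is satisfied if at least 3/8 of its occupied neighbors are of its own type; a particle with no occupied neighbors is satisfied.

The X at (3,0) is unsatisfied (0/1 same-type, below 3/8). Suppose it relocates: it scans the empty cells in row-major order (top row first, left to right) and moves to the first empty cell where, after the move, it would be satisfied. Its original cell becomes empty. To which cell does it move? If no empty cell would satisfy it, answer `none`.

(0,0)

Vacating (3,0). Empty cells in order:
  (0,0): 1/1 same-type → satisfied — stop here.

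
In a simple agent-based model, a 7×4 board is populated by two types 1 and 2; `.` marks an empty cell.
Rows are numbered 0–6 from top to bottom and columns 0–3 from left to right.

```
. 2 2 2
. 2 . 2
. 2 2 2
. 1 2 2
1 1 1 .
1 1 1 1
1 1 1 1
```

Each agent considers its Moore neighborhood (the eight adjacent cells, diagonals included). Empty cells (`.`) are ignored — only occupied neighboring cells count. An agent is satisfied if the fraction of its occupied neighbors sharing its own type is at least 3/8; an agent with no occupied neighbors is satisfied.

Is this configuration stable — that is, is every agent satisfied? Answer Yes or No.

Yes

(0,1)2 2/2 satisfied
(0,2)2 4/4 satisfied
(0,3)2 2/2 satisfied
(1,1)2 4/4 satisfied
(1,3)2 4/4 satisfied
(2,1)2 3/4 satisfied
(2,2)2 6/7 satisfied
(2,3)2 4/4 satisfied
(3,1)1 3/6 satisfied
(3,2)2 4/7 satisfied
(3,3)2 3/4 satisfied
(4,0)1 4/4 satisfied
(4,1)1 6/7 satisfied
(4,2)1 5/7 satisfied
(5,0)1 5/5 satisfied
(5,1)1 8/8 satisfied
(5,2)1 7/7 satisfied
(5,3)1 4/4 satisfied
(6,0)1 3/3 satisfied
(6,1)1 5/5 satisfied
(6,2)1 5/5 satisfied
(6,3)1 3/3 satisfied
All meet the threshold, so the configuration is stable.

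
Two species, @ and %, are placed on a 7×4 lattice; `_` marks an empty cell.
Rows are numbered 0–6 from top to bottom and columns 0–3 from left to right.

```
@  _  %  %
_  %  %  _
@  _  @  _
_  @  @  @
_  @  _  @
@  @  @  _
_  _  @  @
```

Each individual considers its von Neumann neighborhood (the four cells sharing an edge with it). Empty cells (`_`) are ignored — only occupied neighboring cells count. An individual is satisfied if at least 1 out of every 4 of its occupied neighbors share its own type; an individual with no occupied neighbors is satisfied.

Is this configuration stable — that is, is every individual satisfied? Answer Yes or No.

Yes

(0,0)@ 0/0 satisfied
(0,2)% 2/2 satisfied
(0,3)% 1/1 satisfied
(1,1)% 1/1 satisfied
(1,2)% 2/3 satisfied
(2,0)@ 0/0 satisfied
(2,2)@ 1/2 satisfied
(3,1)@ 2/2 satisfied
(3,2)@ 3/3 satisfied
(3,3)@ 2/2 satisfied
(4,1)@ 2/2 satisfied
(4,3)@ 1/1 satisfied
(5,0)@ 1/1 satisfied
(5,1)@ 3/3 satisfied
(5,2)@ 2/2 satisfied
(6,2)@ 2/2 satisfied
(6,3)@ 1/1 satisfied
All meet the threshold, so the configuration is stable.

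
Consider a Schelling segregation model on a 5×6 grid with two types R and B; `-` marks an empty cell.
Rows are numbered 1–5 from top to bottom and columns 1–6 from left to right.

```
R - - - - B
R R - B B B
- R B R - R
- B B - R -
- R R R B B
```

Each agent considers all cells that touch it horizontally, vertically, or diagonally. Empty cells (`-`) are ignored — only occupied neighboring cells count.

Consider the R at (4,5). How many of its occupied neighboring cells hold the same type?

Occupied neighbors of (4,5): (3,4)=R, (3,6)=R, (5,4)=R, (5,5)=B, (5,6)=B.
Same type (R): 3 of 5.

3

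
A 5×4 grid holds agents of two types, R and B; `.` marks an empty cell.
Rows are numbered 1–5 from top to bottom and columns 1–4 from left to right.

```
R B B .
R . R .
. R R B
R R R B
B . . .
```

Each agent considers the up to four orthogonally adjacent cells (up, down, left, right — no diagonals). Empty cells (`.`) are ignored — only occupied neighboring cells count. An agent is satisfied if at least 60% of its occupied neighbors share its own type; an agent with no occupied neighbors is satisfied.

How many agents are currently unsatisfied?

8

Row 1: (1,1)R 1/2 unhappy · (1,2)B 1/2 unhappy · (1,3)B 1/2 unhappy
Row 2: (2,1)R 1/1 ok · (2,3)R 1/2 unhappy
Row 3: (3,2)R 2/2 ok · (3,3)R 3/4 ok · (3,4)B 1/2 unhappy
Row 4: (4,1)R 1/2 unhappy · (4,2)R 3/3 ok · (4,3)R 2/3 ok · (4,4)B 1/2 unhappy
Row 5: (5,1)B 0/1 unhappy
Unsatisfied: (1,1), (1,2), (1,3), (2,3), (3,4), (4,1), (4,4), (5,1) — 8 in total.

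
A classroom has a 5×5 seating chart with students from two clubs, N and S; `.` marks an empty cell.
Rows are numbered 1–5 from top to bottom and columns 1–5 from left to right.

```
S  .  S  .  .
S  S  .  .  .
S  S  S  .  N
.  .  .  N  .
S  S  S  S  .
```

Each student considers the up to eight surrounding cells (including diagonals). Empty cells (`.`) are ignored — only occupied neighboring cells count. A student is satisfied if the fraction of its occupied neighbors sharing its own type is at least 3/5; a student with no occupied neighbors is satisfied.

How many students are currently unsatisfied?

(1,1)S 2/2 ✓
(1,3)S 1/1 ✓
(2,1)S 4/4 ✓
(2,2)S 6/6 ✓
(3,1)S 3/3 ✓
(3,2)S 4/4 ✓
(3,3)S 2/3 ✓
(3,5)N 1/1 ✓
(4,4)N 1/4 ✗
(5,1)S 1/1 ✓
(5,2)S 2/2 ✓
(5,3)S 2/3 ✓
(5,4)S 1/2 ✗
Unsatisfied: (4,4), (5,4) — 2 in total.

2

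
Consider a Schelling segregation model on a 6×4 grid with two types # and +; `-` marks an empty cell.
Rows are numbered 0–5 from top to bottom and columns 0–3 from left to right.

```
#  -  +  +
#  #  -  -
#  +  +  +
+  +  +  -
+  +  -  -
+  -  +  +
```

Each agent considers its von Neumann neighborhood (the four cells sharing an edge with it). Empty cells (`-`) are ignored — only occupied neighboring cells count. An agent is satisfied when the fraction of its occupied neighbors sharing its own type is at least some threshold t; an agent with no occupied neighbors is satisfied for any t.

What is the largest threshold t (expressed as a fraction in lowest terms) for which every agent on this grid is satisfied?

(0,0)# 1/1
(0,2)+ 1/1
(0,3)+ 1/1
(1,0)# 3/3
(1,1)# 1/2
(2,0)# 1/3
(2,1)+ 2/4
(2,2)+ 3/3
(2,3)+ 1/1
(3,0)+ 2/3
(3,1)+ 4/4
(3,2)+ 2/2
(4,0)+ 3/3
(4,1)+ 2/2
(5,0)+ 1/1
(5,2)+ 1/1
(5,3)+ 1/1
The smallest same-type fraction is 1/3 at (2,0), which reduces to 1/3. Any threshold above that leaves this agent unsatisfied.

1/3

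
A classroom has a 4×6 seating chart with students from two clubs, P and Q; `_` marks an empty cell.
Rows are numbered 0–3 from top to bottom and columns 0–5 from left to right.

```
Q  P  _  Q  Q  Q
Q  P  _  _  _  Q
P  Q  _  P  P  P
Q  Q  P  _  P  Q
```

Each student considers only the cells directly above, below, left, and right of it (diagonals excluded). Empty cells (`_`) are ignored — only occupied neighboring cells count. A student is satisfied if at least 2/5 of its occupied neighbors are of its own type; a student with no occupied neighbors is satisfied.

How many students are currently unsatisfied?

(0,0)Q 1/2 satisfied
(0,1)P 1/2 satisfied
(0,3)Q 1/1 satisfied
(0,4)Q 2/2 satisfied
(0,5)Q 2/2 satisfied
(1,0)Q 1/3 not
(1,1)P 1/3 not
(1,5)Q 1/2 satisfied
(2,0)P 0/3 not
(2,1)Q 1/3 not
(2,3)P 1/1 satisfied
(2,4)P 3/3 satisfied
(2,5)P 1/3 not
(3,0)Q 1/2 satisfied
(3,1)Q 2/3 satisfied
(3,2)P 0/1 not
(3,4)P 1/2 satisfied
(3,5)Q 0/2 not
Unsatisfied: (1,0), (1,1), (2,0), (2,1), (2,5), (3,2), (3,5) — 7 in total.

7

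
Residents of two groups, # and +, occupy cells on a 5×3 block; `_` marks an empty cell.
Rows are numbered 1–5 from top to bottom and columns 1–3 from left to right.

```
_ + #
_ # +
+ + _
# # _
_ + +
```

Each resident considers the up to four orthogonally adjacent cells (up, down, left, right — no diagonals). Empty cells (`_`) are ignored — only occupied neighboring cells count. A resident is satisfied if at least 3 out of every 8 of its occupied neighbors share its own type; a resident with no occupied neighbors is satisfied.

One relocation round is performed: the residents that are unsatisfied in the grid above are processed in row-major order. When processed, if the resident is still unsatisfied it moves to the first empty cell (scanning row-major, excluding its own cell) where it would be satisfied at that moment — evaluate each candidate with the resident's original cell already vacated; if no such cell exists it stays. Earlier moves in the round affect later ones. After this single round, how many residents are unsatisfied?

Initially unsatisfied (in order): (1,2), (1,3), (2,2), (2,3), (3,2), (4,2).
  (1,2) → (1,1).
  (1,3) → (1,2).
  (2,2) → (1,3).
  (2,3) → (2,1).
  (3,2): now satisfied by earlier moves; stays.
  (4,2) → (2,3).
Resulting grid:
+ # #
+ _ #
+ + _
# _ _
_ + +
Unsatisfied now: (4,1).

1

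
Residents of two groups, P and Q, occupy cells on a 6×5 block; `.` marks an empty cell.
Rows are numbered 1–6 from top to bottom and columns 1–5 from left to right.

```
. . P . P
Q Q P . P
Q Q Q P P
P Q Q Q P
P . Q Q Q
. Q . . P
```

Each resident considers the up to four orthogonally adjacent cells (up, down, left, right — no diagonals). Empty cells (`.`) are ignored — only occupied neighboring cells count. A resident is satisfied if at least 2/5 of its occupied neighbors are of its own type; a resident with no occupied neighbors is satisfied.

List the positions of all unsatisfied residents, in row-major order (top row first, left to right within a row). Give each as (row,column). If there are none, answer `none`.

(2,3), (3,4), (4,1), (4,5), (5,5), (6,5)

Row 1: (1,3)P 1/1 ok · (1,5)P 1/1 ok
Row 2: (2,1)Q 2/2 ok · (2,2)Q 2/3 ok · (2,3)P 1/3 unhappy · (2,5)P 2/2 ok
Row 3: (3,1)Q 2/3 ok · (3,2)Q 4/4 ok · (3,3)Q 2/4 ok · (3,4)P 1/3 unhappy · (3,5)P 3/3 ok
Row 4: (4,1)P 1/3 unhappy · (4,2)Q 2/3 ok · (4,3)Q 4/4 ok · (4,4)Q 2/4 ok · (4,5)P 1/3 unhappy
Row 5: (5,1)P 1/1 ok · (5,3)Q 2/2 ok · (5,4)Q 3/3 ok · (5,5)Q 1/3 unhappy
Row 6: (6,2)Q 0/0 ok · (6,5)P 0/1 unhappy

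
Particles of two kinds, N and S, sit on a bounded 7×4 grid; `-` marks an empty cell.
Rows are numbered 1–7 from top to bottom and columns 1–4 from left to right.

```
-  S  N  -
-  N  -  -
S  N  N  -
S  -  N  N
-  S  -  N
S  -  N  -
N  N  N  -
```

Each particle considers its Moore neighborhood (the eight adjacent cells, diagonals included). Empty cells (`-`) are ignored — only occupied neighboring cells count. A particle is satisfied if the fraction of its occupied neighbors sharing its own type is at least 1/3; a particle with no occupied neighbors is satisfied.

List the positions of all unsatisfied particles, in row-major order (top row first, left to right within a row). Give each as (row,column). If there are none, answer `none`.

Row 1: (1,2)S 0/2 unhappy · (1,3)N 1/2 ok
Row 2: (2,2)N 3/5 ok
Row 3: (3,1)S 1/3 ok · (3,2)N 3/5 ok · (3,3)N 4/4 ok
Row 4: (4,1)S 2/3 ok · (4,3)N 4/5 ok · (4,4)N 3/3 ok
Row 5: (5,2)S 2/4 ok · (5,4)N 3/3 ok
Row 6: (6,1)S 1/3 ok · (6,3)N 3/4 ok
Row 7: (7,1)N 1/2 ok · (7,2)N 3/4 ok · (7,3)N 2/2 ok

(1,2)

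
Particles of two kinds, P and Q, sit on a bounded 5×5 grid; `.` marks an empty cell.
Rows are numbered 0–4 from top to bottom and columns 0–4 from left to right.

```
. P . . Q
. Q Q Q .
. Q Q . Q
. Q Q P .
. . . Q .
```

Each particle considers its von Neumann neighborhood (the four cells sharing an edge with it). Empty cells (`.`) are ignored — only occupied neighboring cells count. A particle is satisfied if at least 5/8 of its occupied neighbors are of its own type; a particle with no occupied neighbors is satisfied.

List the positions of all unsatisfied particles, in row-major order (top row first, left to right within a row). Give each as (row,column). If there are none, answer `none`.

(0,1), (3,3), (4,3)

Row 0: (0,1)P 0/1 not · (0,4)Q 0/0 satisfied
Row 1: (1,1)Q 2/3 satisfied · (1,2)Q 3/3 satisfied · (1,3)Q 1/1 satisfied
Row 2: (2,1)Q 3/3 satisfied · (2,2)Q 3/3 satisfied · (2,4)Q 0/0 satisfied
Row 3: (3,1)Q 2/2 satisfied · (3,2)Q 2/3 satisfied · (3,3)P 0/2 not
Row 4: (4,3)Q 0/1 not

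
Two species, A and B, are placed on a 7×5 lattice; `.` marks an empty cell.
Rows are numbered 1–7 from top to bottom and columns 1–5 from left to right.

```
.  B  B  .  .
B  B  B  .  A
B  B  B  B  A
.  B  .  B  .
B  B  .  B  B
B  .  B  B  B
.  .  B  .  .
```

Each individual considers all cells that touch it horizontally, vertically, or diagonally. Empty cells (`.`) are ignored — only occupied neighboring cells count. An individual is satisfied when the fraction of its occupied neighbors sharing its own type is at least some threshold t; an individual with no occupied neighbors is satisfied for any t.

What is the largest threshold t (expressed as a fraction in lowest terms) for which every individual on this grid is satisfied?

(1,2)B 4/4
(1,3)B 3/3
(2,1)B 4/4
(2,2)B 7/7
(2,3)B 6/6
(2,5)A 1/2
(3,1)B 4/4
(3,2)B 6/6
(3,3)B 6/6
(3,4)B 3/5
(3,5)A 1/3
(4,2)B 5/5
(4,4)B 4/5
(5,1)B 3/3
(5,2)B 4/4
(5,4)B 5/5
(5,5)B 4/4
(6,1)B 2/2
(6,3)B 4/4
(6,4)B 5/5
(6,5)B 3/3
(7,3)B 2/2
The smallest same-type fraction is 1/3 at (3,5), which reduces to 1/3. Any threshold above that leaves this individual unsatisfied.

1/3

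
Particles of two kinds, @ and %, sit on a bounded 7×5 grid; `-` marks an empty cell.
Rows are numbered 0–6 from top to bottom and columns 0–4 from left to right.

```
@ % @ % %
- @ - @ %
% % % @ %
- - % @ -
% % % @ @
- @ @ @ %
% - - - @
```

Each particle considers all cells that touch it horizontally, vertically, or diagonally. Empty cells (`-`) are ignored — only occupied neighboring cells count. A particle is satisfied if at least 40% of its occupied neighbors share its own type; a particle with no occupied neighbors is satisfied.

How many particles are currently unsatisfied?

Row 0: (0,0)@ 1/2 ok · (0,1)% 0/3 unhappy · (0,2)@ 2/4 ok · (0,3)% 2/4 ok · (0,4)% 2/3 ok
Row 1: (1,1)@ 2/6 unhappy · (1,3)@ 2/7 unhappy · (1,4)% 3/5 ok
Row 2: (2,0)% 1/2 ok · (2,1)% 3/4 ok · (2,2)% 2/6 unhappy · (2,3)@ 2/6 unhappy · (2,4)% 1/4 unhappy
Row 3: (3,2)% 4/7 ok · (3,3)@ 3/7 ok
Row 4: (4,0)% 1/2 ok · (4,1)% 3/5 ok · (4,2)% 2/7 unhappy · (4,3)@ 4/7 ok · (4,4)@ 3/4 ok
Row 5: (5,1)@ 1/5 unhappy · (5,2)@ 3/5 ok · (5,3)@ 4/6 ok · (5,4)% 0/4 unhappy
Row 6: (6,0)% 0/1 unhappy · (6,4)@ 1/2 ok
Unsatisfied: (0,1), (1,1), (1,3), (2,2), (2,3), (2,4), (4,2), (5,1), (5,4), (6,0) — 10 in total.

10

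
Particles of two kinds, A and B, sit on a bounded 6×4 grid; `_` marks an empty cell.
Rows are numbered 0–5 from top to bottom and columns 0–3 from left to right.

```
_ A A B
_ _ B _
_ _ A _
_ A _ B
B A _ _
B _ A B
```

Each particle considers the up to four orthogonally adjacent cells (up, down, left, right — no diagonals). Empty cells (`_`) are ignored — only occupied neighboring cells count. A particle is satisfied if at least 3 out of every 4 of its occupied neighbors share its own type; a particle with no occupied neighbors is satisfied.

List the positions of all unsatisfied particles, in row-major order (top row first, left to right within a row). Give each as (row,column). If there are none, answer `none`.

Row 0: (0,1)A 1/1 satisfied · (0,2)A 1/3 not · (0,3)B 0/1 not
Row 1: (1,2)B 0/2 not
Row 2: (2,2)A 0/1 not
Row 3: (3,1)A 1/1 satisfied · (3,3)B 0/0 satisfied
Row 4: (4,0)B 1/2 not · (4,1)A 1/2 not
Row 5: (5,0)B 1/1 satisfied · (5,2)A 0/1 not · (5,3)B 0/1 not

(0,2), (0,3), (1,2), (2,2), (4,0), (4,1), (5,2), (5,3)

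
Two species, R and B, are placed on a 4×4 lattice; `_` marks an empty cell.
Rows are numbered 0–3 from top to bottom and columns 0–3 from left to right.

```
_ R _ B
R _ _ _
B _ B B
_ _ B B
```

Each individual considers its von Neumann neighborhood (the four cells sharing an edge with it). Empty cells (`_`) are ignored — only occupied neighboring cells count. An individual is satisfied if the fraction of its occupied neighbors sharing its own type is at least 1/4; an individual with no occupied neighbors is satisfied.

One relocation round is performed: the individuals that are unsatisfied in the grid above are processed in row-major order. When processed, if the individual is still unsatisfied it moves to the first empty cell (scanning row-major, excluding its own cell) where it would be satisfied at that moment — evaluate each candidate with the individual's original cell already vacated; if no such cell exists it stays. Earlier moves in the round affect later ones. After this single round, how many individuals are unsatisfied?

0

Initially unsatisfied (in order): (1,0), (2,0).
  (1,0) → (0,0).
  (2,0): now satisfied by earlier moves; stays.
Resulting grid:
R R _ B
_ _ _ _
B _ B B
_ _ B B
All satisfied now.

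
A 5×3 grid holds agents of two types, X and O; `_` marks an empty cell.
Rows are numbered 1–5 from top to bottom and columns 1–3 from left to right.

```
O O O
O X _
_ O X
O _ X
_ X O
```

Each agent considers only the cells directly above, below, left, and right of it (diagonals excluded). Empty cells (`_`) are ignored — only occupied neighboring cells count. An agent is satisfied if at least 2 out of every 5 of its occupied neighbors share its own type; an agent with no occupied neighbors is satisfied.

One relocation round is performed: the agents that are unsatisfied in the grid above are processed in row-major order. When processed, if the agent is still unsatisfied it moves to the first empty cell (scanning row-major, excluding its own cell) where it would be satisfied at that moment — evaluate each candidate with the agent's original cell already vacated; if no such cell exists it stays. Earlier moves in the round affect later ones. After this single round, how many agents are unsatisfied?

Initially unsatisfied (in order): (2,2), (3,2), (5,2), (5,3).
  (2,2) → (2,3).
  (3,2) → (2,2).
  (5,2) → (3,2).
  (5,3) → (3,1).
Resulting grid:
O O O
O O X
O X X
O _ X
_ _ _
Unsatisfied now: (2,3), (3,2).

2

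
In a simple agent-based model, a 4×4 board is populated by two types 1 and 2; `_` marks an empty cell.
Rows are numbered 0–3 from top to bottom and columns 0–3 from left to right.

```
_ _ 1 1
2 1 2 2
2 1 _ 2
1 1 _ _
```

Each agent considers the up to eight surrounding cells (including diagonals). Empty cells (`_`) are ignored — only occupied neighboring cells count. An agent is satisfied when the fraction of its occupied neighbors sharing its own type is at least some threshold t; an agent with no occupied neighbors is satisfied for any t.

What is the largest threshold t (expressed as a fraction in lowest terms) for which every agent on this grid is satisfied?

(0,2)1 2/4
(0,3)1 1/3
(1,0)2 1/3
(1,1)1 2/5
(1,2)2 2/6
(1,3)2 2/4
(2,0)2 1/5
(2,1)1 3/6
(2,3)2 2/2
(3,0)1 2/3
(3,1)1 2/3
The smallest same-type fraction is 1/5 at (2,0), which reduces to 1/5. Any threshold above that leaves this agent unsatisfied.

1/5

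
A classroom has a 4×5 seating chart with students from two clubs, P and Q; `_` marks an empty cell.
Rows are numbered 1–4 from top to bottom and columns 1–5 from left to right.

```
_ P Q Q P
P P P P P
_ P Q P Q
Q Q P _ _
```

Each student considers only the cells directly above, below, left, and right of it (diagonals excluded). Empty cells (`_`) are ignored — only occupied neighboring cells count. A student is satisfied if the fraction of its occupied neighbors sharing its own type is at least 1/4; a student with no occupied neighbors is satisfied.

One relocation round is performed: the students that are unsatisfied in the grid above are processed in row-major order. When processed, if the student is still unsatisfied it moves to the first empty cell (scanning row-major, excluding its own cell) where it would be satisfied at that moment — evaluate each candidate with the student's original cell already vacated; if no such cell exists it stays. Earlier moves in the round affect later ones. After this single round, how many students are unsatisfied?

Initially unsatisfied (in order): (3,3), (3,5), (4,3).
  (3,3) → (3,1).
  (3,5) → (4,5).
  (4,3) → (1,1).
Resulting grid:
P P Q Q P
P P P P P
Q P _ P _
Q Q _ _ Q
All satisfied now.

0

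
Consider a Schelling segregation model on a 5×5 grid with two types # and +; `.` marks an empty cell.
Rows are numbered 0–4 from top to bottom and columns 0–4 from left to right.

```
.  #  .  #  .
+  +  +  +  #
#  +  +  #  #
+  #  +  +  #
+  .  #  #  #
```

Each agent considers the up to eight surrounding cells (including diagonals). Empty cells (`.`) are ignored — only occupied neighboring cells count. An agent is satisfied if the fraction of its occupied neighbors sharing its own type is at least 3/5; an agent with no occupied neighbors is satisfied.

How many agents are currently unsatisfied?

13

Row 0: (0,1)# 0/3 ✗ · (0,3)# 1/3 ✗
Row 1: (1,0)+ 2/4 ✗ · (1,1)+ 4/6 ✓ · (1,2)+ 4/7 ✗ · (1,3)+ 2/6 ✗ · (1,4)# 3/4 ✓
Row 2: (2,0)# 1/5 ✗ · (2,1)+ 6/8 ✓ · (2,2)+ 6/8 ✓ · (2,3)# 3/8 ✗ · (2,4)# 3/5 ✓
Row 3: (3,0)+ 2/4 ✗ · (3,1)# 2/7 ✗ · (3,2)+ 3/7 ✗ · (3,3)+ 2/8 ✗ · (3,4)# 4/5 ✓
Row 4: (4,0)+ 1/2 ✗ · (4,2)# 2/4 ✗ · (4,3)# 3/5 ✓ · (4,4)# 2/3 ✓
Unsatisfied: (0,1), (0,3), (1,0), (1,2), (1,3), (2,0), (2,3), (3,0), (3,1), (3,2), (3,3), (4,0), (4,2) — 13 in total.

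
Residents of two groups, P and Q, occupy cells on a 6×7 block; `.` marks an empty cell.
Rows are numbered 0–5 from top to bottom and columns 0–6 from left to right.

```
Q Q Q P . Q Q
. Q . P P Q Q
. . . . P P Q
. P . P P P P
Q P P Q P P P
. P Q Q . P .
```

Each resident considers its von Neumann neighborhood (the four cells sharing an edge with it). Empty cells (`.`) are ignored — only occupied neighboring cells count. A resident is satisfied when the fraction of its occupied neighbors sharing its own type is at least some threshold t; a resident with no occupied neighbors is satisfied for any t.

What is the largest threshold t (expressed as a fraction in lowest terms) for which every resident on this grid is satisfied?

(0,0)Q 1/1
(0,1)Q 3/3
(0,2)Q 1/2
(0,3)P 1/2
(0,5)Q 2/2
(0,6)Q 2/2
(1,1)Q 1/1
(1,3)P 2/2
(1,4)P 2/3
(1,5)Q 2/4
(1,6)Q 3/3
(2,4)P 3/3
(2,5)P 2/4
(2,6)Q 1/3
(3,1)P 1/1
(3,3)P 1/2
(3,4)P 4/4
(3,5)P 4/4
(3,6)P 2/3
(4,0)Q 0/1
(4,1)P 3/4
(4,2)P 1/3
(4,3)Q 1/4
(4,4)P 2/3
(4,5)P 4/4
(4,6)P 2/2
(5,1)P 1/2
(5,2)Q 1/3
(5,3)Q 2/2
(5,5)P 1/1
The smallest same-type fraction is 0/1 at (4,0), which reduces to 0/1. Any threshold above that leaves this resident unsatisfied.

0/1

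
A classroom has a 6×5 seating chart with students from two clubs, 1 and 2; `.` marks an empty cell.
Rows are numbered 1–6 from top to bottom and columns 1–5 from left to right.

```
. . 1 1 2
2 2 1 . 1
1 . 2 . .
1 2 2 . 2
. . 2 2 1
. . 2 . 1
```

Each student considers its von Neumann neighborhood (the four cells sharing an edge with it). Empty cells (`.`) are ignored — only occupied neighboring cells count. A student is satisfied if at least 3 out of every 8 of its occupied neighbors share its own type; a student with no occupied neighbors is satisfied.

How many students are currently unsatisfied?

Row 1: (1,3)1 2/2 satisfied · (1,4)1 1/2 satisfied · (1,5)2 0/2 not
Row 2: (2,1)2 1/2 satisfied · (2,2)2 1/2 satisfied · (2,3)1 1/3 not · (2,5)1 0/1 not
Row 3: (3,1)1 1/2 satisfied · (3,3)2 1/2 satisfied
Row 4: (4,1)1 1/2 satisfied · (4,2)2 1/2 satisfied · (4,3)2 3/3 satisfied · (4,5)2 0/1 not
Row 5: (5,3)2 3/3 satisfied · (5,4)2 1/2 satisfied · (5,5)1 1/3 not
Row 6: (6,3)2 1/1 satisfied · (6,5)1 1/1 satisfied
Unsatisfied: (1,5), (2,3), (2,5), (4,5), (5,5) — 5 in total.

5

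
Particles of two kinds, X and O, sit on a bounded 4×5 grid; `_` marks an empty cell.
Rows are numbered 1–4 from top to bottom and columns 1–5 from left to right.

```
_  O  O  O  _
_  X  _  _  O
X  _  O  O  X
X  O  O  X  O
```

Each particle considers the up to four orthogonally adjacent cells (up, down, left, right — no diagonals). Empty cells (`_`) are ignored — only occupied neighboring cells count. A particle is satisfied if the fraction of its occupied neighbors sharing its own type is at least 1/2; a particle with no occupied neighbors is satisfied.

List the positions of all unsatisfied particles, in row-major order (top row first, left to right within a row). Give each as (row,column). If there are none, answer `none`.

(2,2), (2,5), (3,4), (3,5), (4,4), (4,5)

(1,2)O 1/2 satisfied
(1,3)O 2/2 satisfied
(1,4)O 1/1 satisfied
(2,2)X 0/1 not
(2,5)O 0/1 not
(3,1)X 1/1 satisfied
(3,3)O 2/2 satisfied
(3,4)O 1/3 not
(3,5)X 0/3 not
(4,1)X 1/2 satisfied
(4,2)O 1/2 satisfied
(4,3)O 2/3 satisfied
(4,4)X 0/3 not
(4,5)O 0/2 not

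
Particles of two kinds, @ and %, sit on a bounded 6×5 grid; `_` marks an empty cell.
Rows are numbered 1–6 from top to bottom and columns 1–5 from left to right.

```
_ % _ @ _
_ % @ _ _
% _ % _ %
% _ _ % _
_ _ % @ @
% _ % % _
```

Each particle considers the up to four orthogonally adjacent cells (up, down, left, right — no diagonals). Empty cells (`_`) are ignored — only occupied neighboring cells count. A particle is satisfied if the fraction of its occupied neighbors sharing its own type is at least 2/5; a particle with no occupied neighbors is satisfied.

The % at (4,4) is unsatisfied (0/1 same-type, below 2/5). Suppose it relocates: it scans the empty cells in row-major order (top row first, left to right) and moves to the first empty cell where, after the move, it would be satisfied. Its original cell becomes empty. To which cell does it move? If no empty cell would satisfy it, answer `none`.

Vacating (4,4). Empty cells in order:
  (1,1): 1/1 same-type → satisfied — stop here.

(1,1)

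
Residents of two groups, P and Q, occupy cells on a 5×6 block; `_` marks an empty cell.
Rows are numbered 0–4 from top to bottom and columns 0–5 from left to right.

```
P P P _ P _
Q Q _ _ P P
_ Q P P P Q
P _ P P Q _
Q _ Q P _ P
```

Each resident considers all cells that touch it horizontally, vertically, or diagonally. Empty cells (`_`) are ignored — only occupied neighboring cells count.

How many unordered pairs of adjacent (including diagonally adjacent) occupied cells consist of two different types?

Scan each occupied cell's neighbors to the right and below (and the two forward diagonals) so each pair is counted once.
Row 0: P(0,0)–P(0,1)= P(0,0)–Q(1,0)≠ P(0,0)–Q(1,1)≠ P(0,1)–P(0,2)= P(0,1)–Q(1,1)≠ P(0,1)–Q(1,0)≠ P(0,2)–Q(1,1)≠ P(0,4)–P(1,4)= P(0,4)–P(1,5)=  → 5/9 unlike.
Row 1: Q(1,0)–Q(1,1)= Q(1,0)–Q(2,1)= Q(1,1)–Q(2,1)= Q(1,1)–P(2,2)≠ P(1,4)–P(1,5)= P(1,4)–P(2,4)= P(1,4)–Q(2,5)≠ P(1,4)–P(2,3)= P(1,5)–Q(2,5)≠ P(1,5)–P(2,4)=  → 3/10 unlike.
Row 2: Q(2,1)–P(2,2)≠ Q(2,1)–P(3,2)≠ Q(2,1)–P(3,0)≠ P(2,2)–P(2,3)= P(2,2)–P(3,2)= P(2,2)–P(3,3)= P(2,3)–P(2,4)= P(2,3)–P(3,3)= P(2,3)–Q(3,4)≠ P(2,3)–P(3,2)= P(2,4)–Q(2,5)≠ P(2,4)–Q(3,4)≠ P(2,4)–P(3,3)= Q(2,5)–Q(3,4)=  → 6/14 unlike.
Row 3: P(3,0)–Q(4,0)≠ P(3,2)–P(3,3)= P(3,2)–Q(4,2)≠ P(3,2)–P(4,3)= P(3,3)–Q(3,4)≠ P(3,3)–P(4,3)= P(3,3)–Q(4,2)≠ Q(3,4)–P(4,5)≠ Q(3,4)–P(4,3)≠  → 6/9 unlike.
Row 4: Q(4,2)–P(4,3)≠  → 1/1 unlike.
Total adjacent occupied pairs: 43; unlike-type pairs: 21.

21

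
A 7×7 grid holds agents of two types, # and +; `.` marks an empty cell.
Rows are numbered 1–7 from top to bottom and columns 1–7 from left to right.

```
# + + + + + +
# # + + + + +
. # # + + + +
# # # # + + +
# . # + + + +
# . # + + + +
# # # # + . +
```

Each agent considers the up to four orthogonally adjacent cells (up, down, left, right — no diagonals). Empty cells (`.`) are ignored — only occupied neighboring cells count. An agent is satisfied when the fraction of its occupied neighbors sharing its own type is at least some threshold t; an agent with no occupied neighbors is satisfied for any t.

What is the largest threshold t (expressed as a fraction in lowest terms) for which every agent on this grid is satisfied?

(1,1)# 1/2
(1,2)+ 1/3
(1,3)+ 3/3
(1,4)+ 3/3
(1,5)+ 3/3
(1,6)+ 3/3
(1,7)+ 2/2
(2,1)# 2/2
(2,2)# 2/4
(2,3)+ 2/4
(2,4)+ 4/4
(2,5)+ 4/4
(2,6)+ 4/4
(2,7)+ 3/3
(3,2)# 3/3
(3,3)# 2/4
(3,4)+ 2/4
(3,5)+ 4/4
(3,6)+ 4/4
(3,7)+ 3/3
(4,1)# 2/2
(4,2)# 3/3
(4,3)# 4/4
(4,4)# 1/4
(4,5)+ 3/4
(4,6)+ 4/4
(4,7)+ 3/3
(5,1)# 2/2
(5,3)# 2/3
(5,4)+ 2/4
(5,5)+ 4/4
(5,6)+ 4/4
(5,7)+ 3/3
(6,1)# 2/2
(6,3)# 2/3
(6,4)+ 2/4
(6,5)+ 4/4
(6,6)+ 3/3
(6,7)+ 3/3
(7,1)# 2/2
(7,2)# 2/2
(7,3)# 3/3
(7,4)# 1/3
(7,5)+ 1/2
(7,7)+ 1/1
The smallest same-type fraction is 1/4 at (4,4), which reduces to 1/4. Any threshold above that leaves this agent unsatisfied.

1/4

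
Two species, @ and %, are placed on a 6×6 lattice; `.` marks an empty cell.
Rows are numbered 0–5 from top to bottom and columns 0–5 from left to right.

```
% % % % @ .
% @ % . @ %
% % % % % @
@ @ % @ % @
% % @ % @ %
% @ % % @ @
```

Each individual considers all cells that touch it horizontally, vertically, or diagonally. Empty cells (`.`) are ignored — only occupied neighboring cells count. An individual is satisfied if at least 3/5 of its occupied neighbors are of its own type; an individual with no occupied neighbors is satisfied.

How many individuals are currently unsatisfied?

(0,0)% 2/3 satisfied
(0,1)% 4/5 satisfied
(0,2)% 3/4 satisfied
(0,3)% 2/4 not
(0,4)@ 1/3 not
(1,0)% 4/5 satisfied
(1,1)@ 0/8 not
(1,2)% 6/7 satisfied
(1,4)@ 2/6 not
(1,5)% 1/4 not
(2,0)% 2/5 not
(2,1)% 5/8 satisfied
(2,2)% 4/7 not
(2,3)% 5/7 satisfied
(2,4)% 3/7 not
(2,5)@ 2/5 not
(3,0)@ 1/5 not
(3,1)@ 2/8 not
(3,2)% 5/8 satisfied
(3,3)@ 2/8 not
(3,4)% 4/8 not
(3,5)@ 2/5 not
(4,0)% 2/5 not
(4,1)% 4/8 not
(4,2)@ 3/8 not
(4,3)% 4/8 not
(4,4)@ 4/8 not
(4,5)% 1/5 not
(5,0)% 2/3 satisfied
(5,1)@ 1/5 not
(5,2)% 3/5 satisfied
(5,3)% 2/5 not
(5,4)@ 2/5 not
(5,5)@ 2/3 satisfied
Unsatisfied: (0,3), (0,4), (1,1), (1,4), (1,5), (2,0), (2,2), (2,4), (2,5), (3,0), (3,1), (3,3), (3,4), (3,5), (4,0), (4,1), (4,2), (4,3), (4,4), (4,5), (5,1), (5,3), (5,4) — 23 in total.

23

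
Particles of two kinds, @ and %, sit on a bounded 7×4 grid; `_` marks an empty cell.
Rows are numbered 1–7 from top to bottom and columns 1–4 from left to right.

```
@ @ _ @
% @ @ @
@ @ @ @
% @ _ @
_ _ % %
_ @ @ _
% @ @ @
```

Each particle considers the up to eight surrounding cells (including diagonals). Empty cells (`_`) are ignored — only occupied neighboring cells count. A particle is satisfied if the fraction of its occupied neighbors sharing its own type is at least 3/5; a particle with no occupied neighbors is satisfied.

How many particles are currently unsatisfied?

Row 1: (1,1)@ 2/3 ok · (1,2)@ 3/4 ok · (1,4)@ 2/2 ok
Row 2: (2,1)% 0/5 unhappy · (2,2)@ 6/7 ok · (2,3)@ 7/7 ok · (2,4)@ 4/4 ok
Row 3: (3,1)@ 3/5 ok · (3,2)@ 5/7 ok · (3,3)@ 7/7 ok · (3,4)@ 4/4 ok
Row 4: (4,1)% 0/3 unhappy · (4,2)@ 3/5 ok · (4,4)@ 2/4 unhappy
Row 5: (5,3)% 1/5 unhappy · (5,4)% 1/3 unhappy
Row 6: (6,2)@ 3/5 ok · (6,3)@ 4/6 ok
Row 7: (7,1)% 0/2 unhappy · (7,2)@ 3/4 ok · (7,3)@ 4/4 ok · (7,4)@ 2/2 ok
Unsatisfied: (2,1), (4,1), (4,4), (5,3), (5,4), (7,1) — 6 in total.

6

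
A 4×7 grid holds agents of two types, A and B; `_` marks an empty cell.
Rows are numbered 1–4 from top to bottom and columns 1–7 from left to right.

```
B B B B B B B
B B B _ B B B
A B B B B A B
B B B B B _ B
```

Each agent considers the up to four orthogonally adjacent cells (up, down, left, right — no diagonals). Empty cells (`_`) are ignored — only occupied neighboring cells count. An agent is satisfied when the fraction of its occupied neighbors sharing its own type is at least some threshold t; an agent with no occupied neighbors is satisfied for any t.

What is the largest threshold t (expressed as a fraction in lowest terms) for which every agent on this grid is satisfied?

0/1

(1,1)B 2/2
(1,2)B 3/3
(1,3)B 3/3
(1,4)B 2/2
(1,5)B 3/3
(1,6)B 3/3
(1,7)B 2/2
(2,1)B 2/3
(2,2)B 4/4
(2,3)B 3/3
(2,5)B 3/3
(2,6)B 3/4
(2,7)B 3/3
(3,1)A 0/3
(3,2)B 3/4
(3,3)B 4/4
(3,4)B 3/3
(3,5)B 3/4
(3,6)A 0/3
(3,7)B 2/3
(4,1)B 1/2
(4,2)B 3/3
(4,3)B 3/3
(4,4)B 3/3
(4,5)B 2/2
(4,7)B 1/1
The smallest same-type fraction is 0/3 at (3,1), which reduces to 0/1. Any threshold above that leaves this agent unsatisfied.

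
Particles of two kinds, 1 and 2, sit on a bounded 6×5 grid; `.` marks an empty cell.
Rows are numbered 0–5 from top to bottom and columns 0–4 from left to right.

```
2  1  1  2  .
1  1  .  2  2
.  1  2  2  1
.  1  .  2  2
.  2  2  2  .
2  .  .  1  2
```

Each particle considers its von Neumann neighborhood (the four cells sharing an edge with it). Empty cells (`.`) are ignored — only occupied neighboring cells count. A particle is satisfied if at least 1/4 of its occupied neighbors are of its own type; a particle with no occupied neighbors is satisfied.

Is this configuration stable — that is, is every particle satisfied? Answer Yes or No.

No

(0,0)2 0/2 not
(0,1)1 2/3 satisfied
(0,2)1 1/2 satisfied
(0,3)2 1/2 satisfied
(1,0)1 1/2 satisfied
(1,1)1 3/3 satisfied
(1,3)2 3/3 satisfied
(1,4)2 1/2 satisfied
(2,1)1 2/3 satisfied
(2,2)2 1/2 satisfied
(2,3)2 3/4 satisfied
(2,4)1 0/3 not
(3,1)1 1/2 satisfied
(3,3)2 3/3 satisfied
(3,4)2 1/2 satisfied
(4,1)2 1/2 satisfied
(4,2)2 2/2 satisfied
(4,3)2 2/3 satisfied
(5,0)2 0/0 satisfied
(5,3)1 0/2 not
(5,4)2 0/1 not
For instance (0,0) has only 0/2 same-type neighbors, below 1/4.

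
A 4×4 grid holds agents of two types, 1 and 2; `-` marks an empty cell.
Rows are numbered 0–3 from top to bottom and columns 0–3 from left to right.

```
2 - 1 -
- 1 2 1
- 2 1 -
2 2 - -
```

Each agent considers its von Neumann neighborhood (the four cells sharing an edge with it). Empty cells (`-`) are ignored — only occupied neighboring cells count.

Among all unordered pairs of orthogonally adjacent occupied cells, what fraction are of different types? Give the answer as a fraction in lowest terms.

Scan each occupied cell's neighbors to the right and below so each pair is counted once.
From row 0: 1 unlike of 1 pairs (running 1/1).
From row 1: 4 unlike of 4 pairs (running 5/5).
From row 2: 1 unlike of 2 pairs (running 6/7).
From row 3: 0 unlike of 1 pairs (running 6/8).
Total adjacent occupied pairs: 8; unlike-type pairs: 6.
6/8 reduces to 3/4.

3/4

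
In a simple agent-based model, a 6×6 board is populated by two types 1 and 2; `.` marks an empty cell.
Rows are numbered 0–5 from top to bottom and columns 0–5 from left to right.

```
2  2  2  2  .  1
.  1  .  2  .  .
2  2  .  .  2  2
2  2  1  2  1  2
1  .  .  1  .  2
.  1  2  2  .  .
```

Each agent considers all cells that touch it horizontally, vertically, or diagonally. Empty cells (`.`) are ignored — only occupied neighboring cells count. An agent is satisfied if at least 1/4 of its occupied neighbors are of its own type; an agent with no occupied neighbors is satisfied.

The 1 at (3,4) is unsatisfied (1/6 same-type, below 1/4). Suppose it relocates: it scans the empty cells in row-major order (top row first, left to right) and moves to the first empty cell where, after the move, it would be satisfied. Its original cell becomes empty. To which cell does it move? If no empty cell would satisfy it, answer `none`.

(0,4)

Vacating (3,4). Empty cells in order:
  (0,4): 1/3 same-type → satisfied — stop here.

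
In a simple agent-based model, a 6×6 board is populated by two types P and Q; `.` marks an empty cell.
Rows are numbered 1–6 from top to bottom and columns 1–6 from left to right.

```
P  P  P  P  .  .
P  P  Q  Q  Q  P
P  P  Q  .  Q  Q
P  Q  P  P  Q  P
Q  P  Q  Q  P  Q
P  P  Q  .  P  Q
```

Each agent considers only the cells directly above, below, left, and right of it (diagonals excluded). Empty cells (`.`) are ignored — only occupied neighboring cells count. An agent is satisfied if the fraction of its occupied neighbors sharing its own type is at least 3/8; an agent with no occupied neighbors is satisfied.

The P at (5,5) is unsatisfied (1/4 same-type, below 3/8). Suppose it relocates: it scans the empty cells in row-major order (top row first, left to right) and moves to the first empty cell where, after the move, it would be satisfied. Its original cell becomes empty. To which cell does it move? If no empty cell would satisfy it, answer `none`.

Vacating (5,5). Empty cells in order:
  (1,5): 1/2 same-type → satisfied — stop here.

(1,5)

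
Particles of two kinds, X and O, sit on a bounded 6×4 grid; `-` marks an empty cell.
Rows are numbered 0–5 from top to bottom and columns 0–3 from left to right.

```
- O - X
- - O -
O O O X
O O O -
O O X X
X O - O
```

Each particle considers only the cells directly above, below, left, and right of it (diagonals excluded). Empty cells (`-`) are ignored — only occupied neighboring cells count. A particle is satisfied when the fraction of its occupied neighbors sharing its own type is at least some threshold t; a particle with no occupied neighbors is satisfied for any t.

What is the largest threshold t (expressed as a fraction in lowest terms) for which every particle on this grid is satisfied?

(0,1)O — no occupied neighbors
(0,3)X — no occupied neighbors
(1,2)O 1/1
(2,0)O 2/2
(2,1)O 3/3
(2,2)O 3/4
(2,3)X 0/1
(3,0)O 3/3
(3,1)O 4/4
(3,2)O 2/3
(4,0)O 2/3
(4,1)O 3/4
(4,2)X 1/3
(4,3)X 1/2
(5,0)X 0/2
(5,1)O 1/2
(5,3)O 0/1
The smallest same-type fraction is 0/1 at (2,3), which reduces to 0/1. Any threshold above that leaves this particle unsatisfied.

0/1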